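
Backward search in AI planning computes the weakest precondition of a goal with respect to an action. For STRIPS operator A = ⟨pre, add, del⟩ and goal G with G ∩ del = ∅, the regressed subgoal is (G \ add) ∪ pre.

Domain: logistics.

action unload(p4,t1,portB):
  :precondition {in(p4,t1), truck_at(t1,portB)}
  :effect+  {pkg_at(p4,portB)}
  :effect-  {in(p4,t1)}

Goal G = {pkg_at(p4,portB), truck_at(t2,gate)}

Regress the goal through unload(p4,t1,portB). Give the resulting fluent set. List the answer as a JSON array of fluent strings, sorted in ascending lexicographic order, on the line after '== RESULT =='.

Compute (G \ add) ∪ pre:
  G ∩ del = {}  (empty — regression defined)
  G \ add = {pkg_at(p4,portB), truck_at(t2,gate)} \ {pkg_at(p4,portB)} = {truck_at(t2,gate)}
  ∪ pre   = {truck_at(t2,gate)} ∪ {in(p4,t1), truck_at(t1,portB)}
          = {in(p4,t1), truck_at(t1,portB), truck_at(t2,gate)}

== RESULT ==
["in(p4,t1)", "truck_at(t1,portB)", "truck_at(t2,gate)"]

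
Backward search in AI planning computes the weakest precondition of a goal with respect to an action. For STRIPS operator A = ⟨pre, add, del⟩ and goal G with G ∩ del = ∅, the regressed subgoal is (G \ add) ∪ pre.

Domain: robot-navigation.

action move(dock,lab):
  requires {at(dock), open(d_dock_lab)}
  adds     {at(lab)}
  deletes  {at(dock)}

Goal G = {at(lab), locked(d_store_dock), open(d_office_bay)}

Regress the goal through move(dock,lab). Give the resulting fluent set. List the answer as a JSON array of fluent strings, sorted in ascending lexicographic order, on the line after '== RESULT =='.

Regress:
  G ∩ del = {}  (empty — regression defined)
  G \ add = {at(lab), locked(d_store_dock), open(d_office_bay)} \ {at(lab)} = {locked(d_store_dock), open(d_office_bay)}
  ∪ pre   = {locked(d_store_dock), open(d_office_bay)} ∪ {at(dock), open(d_dock_lab)}
          = {at(dock), locked(d_store_dock), open(d_dock_lab), open(d_office_bay)}

== RESULT ==
["at(dock)", "locked(d_store_dock)", "open(d_dock_lab)", "open(d_office_bay)"]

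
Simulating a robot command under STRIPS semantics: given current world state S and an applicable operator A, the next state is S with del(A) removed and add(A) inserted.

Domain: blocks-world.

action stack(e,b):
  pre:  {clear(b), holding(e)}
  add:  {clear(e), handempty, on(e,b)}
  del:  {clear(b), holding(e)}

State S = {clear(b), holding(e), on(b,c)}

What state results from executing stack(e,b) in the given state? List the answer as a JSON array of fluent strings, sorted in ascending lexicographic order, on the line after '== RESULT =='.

Progress:
  pre ⊆ S: {clear(b), holding(e)} ⊆ S  — applicable
  S \ del = {on(b,c)}
  ∪ add   = {clear(e), handempty, on(b,c), on(e,b)}

== RESULT ==
["clear(e)", "handempty", "on(b,c)", "on(e,b)"]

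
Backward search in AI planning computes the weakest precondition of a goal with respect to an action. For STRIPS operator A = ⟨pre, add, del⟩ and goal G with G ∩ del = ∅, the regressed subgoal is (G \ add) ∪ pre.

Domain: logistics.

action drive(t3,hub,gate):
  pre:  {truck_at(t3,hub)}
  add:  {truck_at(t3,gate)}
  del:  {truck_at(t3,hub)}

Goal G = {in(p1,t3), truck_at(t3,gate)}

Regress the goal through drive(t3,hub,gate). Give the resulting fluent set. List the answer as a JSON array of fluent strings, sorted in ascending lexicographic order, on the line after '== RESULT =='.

Compute (G \ add) ∪ pre:
  G ∩ del = {}  (empty — regression defined)
  G \ add = {in(p1,t3), truck_at(t3,gate)} \ {truck_at(t3,gate)} = {in(p1,t3)}
  ∪ pre   = {in(p1,t3)} ∪ {truck_at(t3,hub)}
          = {in(p1,t3), truck_at(t3,hub)}

== RESULT ==
["in(p1,t3)", "truck_at(t3,hub)"]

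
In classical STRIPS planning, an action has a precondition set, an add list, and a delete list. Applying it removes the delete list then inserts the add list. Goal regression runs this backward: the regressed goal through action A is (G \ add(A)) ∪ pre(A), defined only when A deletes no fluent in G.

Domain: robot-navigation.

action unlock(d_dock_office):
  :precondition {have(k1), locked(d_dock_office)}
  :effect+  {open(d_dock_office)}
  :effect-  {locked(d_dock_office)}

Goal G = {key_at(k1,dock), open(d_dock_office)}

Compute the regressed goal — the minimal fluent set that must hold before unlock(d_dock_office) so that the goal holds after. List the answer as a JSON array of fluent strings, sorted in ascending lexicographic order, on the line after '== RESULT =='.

Compute (G \ add) ∪ pre:
  G ∩ del = {}  (empty — regression defined)
  G \ add = {key_at(k1,dock), open(d_dock_office)} \ {open(d_dock_office)} = {key_at(k1,dock)}
  ∪ pre   = {key_at(k1,dock)} ∪ {have(k1), locked(d_dock_office)}
          = {have(k1), key_at(k1,dock), locked(d_dock_office)}

== RESULT ==
["have(k1)", "key_at(k1,dock)", "locked(d_dock_office)"]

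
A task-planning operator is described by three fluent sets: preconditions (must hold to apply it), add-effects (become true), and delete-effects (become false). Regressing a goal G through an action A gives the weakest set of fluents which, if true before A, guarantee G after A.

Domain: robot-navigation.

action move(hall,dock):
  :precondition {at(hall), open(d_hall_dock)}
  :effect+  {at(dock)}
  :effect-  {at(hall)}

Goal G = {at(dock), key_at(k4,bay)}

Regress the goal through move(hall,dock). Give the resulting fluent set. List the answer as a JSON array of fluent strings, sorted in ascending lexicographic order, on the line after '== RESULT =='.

Compute (G \ add) ∪ pre:
  G ∩ del = {}  (empty — regression defined)
  G \ add = {at(dock), key_at(k4,bay)} \ {at(dock)} = {key_at(k4,bay)}
  ∪ pre   = {key_at(k4,bay)} ∪ {at(hall), open(d_hall_dock)}
          = {at(hall), key_at(k4,bay), open(d_hall_dock)}

== RESULT ==
["at(hall)", "key_at(k4,bay)", "open(d_hall_dock)"]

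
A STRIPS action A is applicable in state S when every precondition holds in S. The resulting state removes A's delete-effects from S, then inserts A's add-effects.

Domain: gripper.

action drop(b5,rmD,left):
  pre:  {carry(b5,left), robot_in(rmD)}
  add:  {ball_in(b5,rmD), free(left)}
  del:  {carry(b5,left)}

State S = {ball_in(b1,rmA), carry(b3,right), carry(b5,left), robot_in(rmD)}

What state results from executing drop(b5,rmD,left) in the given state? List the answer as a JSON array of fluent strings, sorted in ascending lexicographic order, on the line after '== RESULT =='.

Progress:
  pre ⊆ S: {carry(b5,left), robot_in(rmD)} ⊆ S  — applicable
  S \ del = {ball_in(b1,rmA), carry(b3,right), robot_in(rmD)}
  ∪ add   = {ball_in(b1,rmA), ball_in(b5,rmD), carry(b3,right), free(left), robot_in(rmD)}

== RESULT ==
["ball_in(b1,rmA)", "ball_in(b5,rmD)", "carry(b3,right)", "free(left)", "robot_in(rmD)"]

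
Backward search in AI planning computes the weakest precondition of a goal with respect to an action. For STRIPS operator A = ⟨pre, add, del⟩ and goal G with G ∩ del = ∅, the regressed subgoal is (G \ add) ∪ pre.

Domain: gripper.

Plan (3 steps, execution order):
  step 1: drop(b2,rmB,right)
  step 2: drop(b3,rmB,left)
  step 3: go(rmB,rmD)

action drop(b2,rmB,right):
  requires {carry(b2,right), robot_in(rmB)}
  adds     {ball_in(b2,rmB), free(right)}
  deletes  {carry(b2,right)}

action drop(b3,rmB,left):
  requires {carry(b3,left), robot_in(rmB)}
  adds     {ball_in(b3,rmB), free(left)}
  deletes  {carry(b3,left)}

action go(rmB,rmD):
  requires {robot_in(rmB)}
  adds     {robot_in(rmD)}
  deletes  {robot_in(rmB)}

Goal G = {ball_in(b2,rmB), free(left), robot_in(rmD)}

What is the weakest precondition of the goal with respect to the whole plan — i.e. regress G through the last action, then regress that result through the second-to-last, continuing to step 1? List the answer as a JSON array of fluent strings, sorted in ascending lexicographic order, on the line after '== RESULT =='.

Regress step by step:
  through step 3 (go(rmB,rmD)): drop {robot_in(rmD)}, keep {ball_in(b2,rmB), free(left)}, require {robot_in(rmB)}
    → {ball_in(b2,rmB), free(left), robot_in(rmB)}
  through step 2 (drop(b3,rmB,left)): drop {free(left)}, keep {ball_in(b2,rmB), robot_in(rmB)}, require {carry(b3,left), robot_in(rmB)}
    → {ball_in(b2,rmB), carry(b3,left), robot_in(rmB)}
  through step 1 (drop(b2,rmB,right)): drop {ball_in(b2,rmB)}, keep {carry(b3,left), robot_in(rmB)}, require {carry(b2,right), robot_in(rmB)}
    → {carry(b2,right), carry(b3,left), robot_in(rmB)}

== RESULT ==
["carry(b2,right)", "carry(b3,left)", "robot_in(rmB)"]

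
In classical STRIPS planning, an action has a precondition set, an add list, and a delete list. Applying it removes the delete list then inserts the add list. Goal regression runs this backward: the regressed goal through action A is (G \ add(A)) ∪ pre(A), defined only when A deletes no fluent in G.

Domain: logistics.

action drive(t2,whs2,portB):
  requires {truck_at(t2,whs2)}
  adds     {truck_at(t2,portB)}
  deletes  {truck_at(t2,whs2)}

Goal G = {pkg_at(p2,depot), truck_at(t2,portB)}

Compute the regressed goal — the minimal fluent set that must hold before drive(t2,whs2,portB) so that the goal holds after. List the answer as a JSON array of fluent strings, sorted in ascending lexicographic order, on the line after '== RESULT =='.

Compute (G \ add) ∪ pre:
  G ∩ del = {}  (empty — regression defined)
  G \ add = {pkg_at(p2,depot), truck_at(t2,portB)} \ {truck_at(t2,portB)} = {pkg_at(p2,depot)}
  ∪ pre   = {pkg_at(p2,depot)} ∪ {truck_at(t2,whs2)}
          = {pkg_at(p2,depot), truck_at(t2,whs2)}

== RESULT ==
["pkg_at(p2,depot)", "truck_at(t2,whs2)"]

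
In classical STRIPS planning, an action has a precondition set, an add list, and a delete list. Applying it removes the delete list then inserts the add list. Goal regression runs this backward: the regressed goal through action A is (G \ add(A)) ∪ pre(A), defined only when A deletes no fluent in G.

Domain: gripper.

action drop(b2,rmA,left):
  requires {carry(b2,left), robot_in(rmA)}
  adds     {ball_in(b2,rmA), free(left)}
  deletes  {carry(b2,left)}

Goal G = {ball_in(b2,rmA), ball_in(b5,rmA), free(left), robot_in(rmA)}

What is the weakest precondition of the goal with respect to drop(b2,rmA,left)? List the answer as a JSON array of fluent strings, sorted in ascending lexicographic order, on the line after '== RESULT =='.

Regress:
  G ∩ del = {}  (empty — regression defined)
  G \ add = {ball_in(b2,rmA), ball_in(b5,rmA), free(left), robot_in(rmA)} \ {ball_in(b2,rmA), free(left)} = {ball_in(b5,rmA), robot_in(rmA)}
  ∪ pre   = {ball_in(b5,rmA), robot_in(rmA)} ∪ {carry(b2,left), robot_in(rmA)}
          = {ball_in(b5,rmA), carry(b2,left), robot_in(rmA)}

== RESULT ==
["ball_in(b5,rmA)", "carry(b2,left)", "robot_in(rmA)"]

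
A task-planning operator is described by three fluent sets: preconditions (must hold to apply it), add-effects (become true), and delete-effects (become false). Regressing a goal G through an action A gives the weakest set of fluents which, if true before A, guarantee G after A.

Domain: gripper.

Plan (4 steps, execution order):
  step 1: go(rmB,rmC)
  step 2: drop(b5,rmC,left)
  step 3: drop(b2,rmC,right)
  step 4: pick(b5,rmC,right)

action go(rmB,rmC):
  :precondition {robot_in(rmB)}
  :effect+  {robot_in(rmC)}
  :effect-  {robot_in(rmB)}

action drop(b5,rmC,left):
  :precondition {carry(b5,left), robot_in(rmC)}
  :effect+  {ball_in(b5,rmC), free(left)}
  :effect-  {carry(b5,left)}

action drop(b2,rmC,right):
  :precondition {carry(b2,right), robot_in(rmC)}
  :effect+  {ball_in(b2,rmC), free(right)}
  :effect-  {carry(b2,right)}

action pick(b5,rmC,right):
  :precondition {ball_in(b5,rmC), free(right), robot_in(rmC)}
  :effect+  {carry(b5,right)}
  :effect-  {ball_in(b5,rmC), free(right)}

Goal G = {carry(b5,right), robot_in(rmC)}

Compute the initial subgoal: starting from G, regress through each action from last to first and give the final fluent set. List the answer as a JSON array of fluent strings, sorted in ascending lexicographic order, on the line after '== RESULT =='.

Regress step by step:
  through step 4 (pick(b5,rmC,right)): drop {carry(b5,right)}, keep {robot_in(rmC)}, require {ball_in(b5,rmC), free(right), robot_in(rmC)}
    → {ball_in(b5,rmC), free(right), robot_in(rmC)}
  through step 3 (drop(b2,rmC,right)): drop {free(right)}, keep {ball_in(b5,rmC), robot_in(rmC)}, require {carry(b2,right), robot_in(rmC)}
    → {ball_in(b5,rmC), carry(b2,right), robot_in(rmC)}
  through step 2 (drop(b5,rmC,left)): drop {ball_in(b5,rmC)}, keep {carry(b2,right), robot_in(rmC)}, require {carry(b5,left), robot_in(rmC)}
    → {carry(b2,right), carry(b5,left), robot_in(rmC)}
  through step 1 (go(rmB,rmC)): drop {robot_in(rmC)}, keep {carry(b2,right), carry(b5,left)}, require {robot_in(rmB)}
    → {carry(b2,right), carry(b5,left), robot_in(rmB)}

== RESULT ==
["carry(b2,right)", "carry(b5,left)", "robot_in(rmB)"]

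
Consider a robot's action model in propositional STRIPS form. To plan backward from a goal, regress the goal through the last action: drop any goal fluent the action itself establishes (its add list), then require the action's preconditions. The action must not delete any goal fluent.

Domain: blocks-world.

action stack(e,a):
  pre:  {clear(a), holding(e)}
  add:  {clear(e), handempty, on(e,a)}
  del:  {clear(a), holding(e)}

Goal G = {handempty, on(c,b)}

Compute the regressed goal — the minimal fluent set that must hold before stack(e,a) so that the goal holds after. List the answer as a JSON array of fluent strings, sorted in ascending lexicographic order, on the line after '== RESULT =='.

Compute (G \ add) ∪ pre:
  G ∩ del = {}  (empty — regression defined)
  G \ add = {handempty, on(c,b)} \ {clear(e), handempty, on(e,a)} = {on(c,b)}
  ∪ pre   = {on(c,b)} ∪ {clear(a), holding(e)}
          = {clear(a), holding(e), on(c,b)}

== RESULT ==
["clear(a)", "holding(e)", "on(c,b)"]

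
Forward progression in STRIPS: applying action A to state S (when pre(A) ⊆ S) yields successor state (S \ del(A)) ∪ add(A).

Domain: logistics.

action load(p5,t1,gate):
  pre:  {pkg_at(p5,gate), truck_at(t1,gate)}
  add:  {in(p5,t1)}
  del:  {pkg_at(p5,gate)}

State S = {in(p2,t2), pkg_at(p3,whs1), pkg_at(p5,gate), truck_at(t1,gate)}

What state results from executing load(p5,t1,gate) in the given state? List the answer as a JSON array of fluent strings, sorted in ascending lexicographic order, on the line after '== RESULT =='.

Compute (S \ del) ∪ add:
  pre ⊆ S: {pkg_at(p5,gate), truck_at(t1,gate)} ⊆ S  — applicable
  S \ del = {in(p2,t2), pkg_at(p3,whs1), truck_at(t1,gate)}
  ∪ add   = {in(p2,t2), in(p5,t1), pkg_at(p3,whs1), truck_at(t1,gate)}

== RESULT ==
["in(p2,t2)", "in(p5,t1)", "pkg_at(p3,whs1)", "truck_at(t1,gate)"]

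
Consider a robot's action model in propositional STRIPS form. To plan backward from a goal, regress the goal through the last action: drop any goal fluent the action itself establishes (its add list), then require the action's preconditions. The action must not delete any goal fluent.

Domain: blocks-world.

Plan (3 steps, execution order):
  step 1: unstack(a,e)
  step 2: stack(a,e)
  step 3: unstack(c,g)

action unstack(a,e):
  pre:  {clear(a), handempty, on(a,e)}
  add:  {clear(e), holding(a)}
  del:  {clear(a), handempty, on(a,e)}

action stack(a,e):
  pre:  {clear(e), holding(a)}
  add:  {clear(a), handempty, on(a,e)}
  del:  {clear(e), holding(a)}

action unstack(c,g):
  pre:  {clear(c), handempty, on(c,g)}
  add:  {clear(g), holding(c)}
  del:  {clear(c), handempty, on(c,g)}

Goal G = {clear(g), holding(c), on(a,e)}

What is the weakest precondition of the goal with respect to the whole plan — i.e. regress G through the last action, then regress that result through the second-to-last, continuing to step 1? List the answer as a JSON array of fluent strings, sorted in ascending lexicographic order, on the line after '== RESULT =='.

Regress step by step:
  through step 3 (unstack(c,g)): drop {clear(g), holding(c)}, keep {on(a,e)}, require {clear(c), handempty, on(c,g)}
    → {clear(c), handempty, on(a,e), on(c,g)}
  through step 2 (stack(a,e)): drop {handempty, on(a,e)}, keep {clear(c), on(c,g)}, require {clear(e), holding(a)}
    → {clear(c), clear(e), holding(a), on(c,g)}
  through step 1 (unstack(a,e)): drop {clear(e), holding(a)}, keep {clear(c), on(c,g)}, require {clear(a), handempty, on(a,e)}
    → {clear(a), clear(c), handempty, on(a,e), on(c,g)}

== RESULT ==
["clear(a)", "clear(c)", "handempty", "on(a,e)", "on(c,g)"]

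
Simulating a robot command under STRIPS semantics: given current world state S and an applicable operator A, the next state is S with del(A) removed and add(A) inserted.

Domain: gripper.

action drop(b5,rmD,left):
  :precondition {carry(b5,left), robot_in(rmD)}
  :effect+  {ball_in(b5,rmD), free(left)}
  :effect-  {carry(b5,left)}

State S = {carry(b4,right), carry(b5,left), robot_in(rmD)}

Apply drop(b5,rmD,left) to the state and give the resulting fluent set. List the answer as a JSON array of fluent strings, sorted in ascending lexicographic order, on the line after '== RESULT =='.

Progress:
  pre ⊆ S: {carry(b5,left), robot_in(rmD)} ⊆ S  — applicable
  S \ del = {carry(b4,right), robot_in(rmD)}
  ∪ add   = {ball_in(b5,rmD), carry(b4,right), free(left), robot_in(rmD)}

== RESULT ==
["ball_in(b5,rmD)", "carry(b4,right)", "free(left)", "robot_in(rmD)"]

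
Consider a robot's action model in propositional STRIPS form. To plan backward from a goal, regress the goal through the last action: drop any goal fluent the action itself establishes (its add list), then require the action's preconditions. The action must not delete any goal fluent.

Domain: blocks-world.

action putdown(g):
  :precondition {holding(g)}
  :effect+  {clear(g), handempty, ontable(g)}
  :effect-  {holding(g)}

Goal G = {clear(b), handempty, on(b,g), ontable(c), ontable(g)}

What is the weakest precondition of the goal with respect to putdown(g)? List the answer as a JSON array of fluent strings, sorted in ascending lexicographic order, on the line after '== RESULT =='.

Compute (G \ add) ∪ pre:
  G ∩ del = {}  (empty — regression defined)
  G \ add = {clear(b), handempty, on(b,g), ontable(c), ontable(g)} \ {clear(g), handempty, ontable(g)} = {clear(b), on(b,g), ontable(c)}
  ∪ pre   = {clear(b), on(b,g), ontable(c)} ∪ {holding(g)}
          = {clear(b), holding(g), on(b,g), ontable(c)}

== RESULT ==
["clear(b)", "holding(g)", "on(b,g)", "ontable(c)"]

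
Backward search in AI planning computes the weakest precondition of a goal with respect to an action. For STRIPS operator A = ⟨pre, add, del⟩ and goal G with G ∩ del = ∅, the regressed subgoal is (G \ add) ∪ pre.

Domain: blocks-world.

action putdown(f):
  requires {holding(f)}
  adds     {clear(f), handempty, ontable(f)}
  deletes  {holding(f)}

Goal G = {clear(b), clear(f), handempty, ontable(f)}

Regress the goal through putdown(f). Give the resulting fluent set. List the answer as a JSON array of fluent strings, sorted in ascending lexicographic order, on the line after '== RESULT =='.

Compute (G \ add) ∪ pre:
  G ∩ del = {}  (empty — regression defined)
  G \ add = {clear(b), clear(f), handempty, ontable(f)} \ {clear(f), handempty, ontable(f)} = {clear(b)}
  ∪ pre   = {clear(b)} ∪ {holding(f)}
          = {clear(b), holding(f)}

== RESULT ==
["clear(b)", "holding(f)"]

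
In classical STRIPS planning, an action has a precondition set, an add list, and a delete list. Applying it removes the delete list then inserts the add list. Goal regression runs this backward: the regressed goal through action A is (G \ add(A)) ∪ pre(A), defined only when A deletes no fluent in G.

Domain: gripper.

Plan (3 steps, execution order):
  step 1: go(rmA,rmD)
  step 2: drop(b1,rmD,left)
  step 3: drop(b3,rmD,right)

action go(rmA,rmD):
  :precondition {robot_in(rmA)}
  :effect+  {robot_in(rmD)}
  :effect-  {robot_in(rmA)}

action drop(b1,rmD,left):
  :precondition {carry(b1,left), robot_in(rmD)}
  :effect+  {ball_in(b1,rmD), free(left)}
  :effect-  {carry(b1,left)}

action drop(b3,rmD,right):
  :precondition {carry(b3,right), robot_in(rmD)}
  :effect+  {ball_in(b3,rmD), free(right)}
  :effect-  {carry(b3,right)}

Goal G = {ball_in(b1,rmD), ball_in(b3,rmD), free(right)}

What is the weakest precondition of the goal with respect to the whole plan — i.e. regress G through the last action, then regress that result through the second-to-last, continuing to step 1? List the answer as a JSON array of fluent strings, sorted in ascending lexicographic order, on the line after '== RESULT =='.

Regress step by step:
  through step 3 (drop(b3,rmD,right)): drop {ball_in(b3,rmD), free(right)}, keep {ball_in(b1,rmD)}, require {carry(b3,right), robot_in(rmD)}
    → {ball_in(b1,rmD), carry(b3,right), robot_in(rmD)}
  through step 2 (drop(b1,rmD,left)): drop {ball_in(b1,rmD)}, keep {carry(b3,right), robot_in(rmD)}, require {carry(b1,left), robot_in(rmD)}
    → {carry(b1,left), carry(b3,right), robot_in(rmD)}
  through step 1 (go(rmA,rmD)): drop {robot_in(rmD)}, keep {carry(b1,left), carry(b3,right)}, require {robot_in(rmA)}
    → {carry(b1,left), carry(b3,right), robot_in(rmA)}

== RESULT ==
["carry(b1,left)", "carry(b3,right)", "robot_in(rmA)"]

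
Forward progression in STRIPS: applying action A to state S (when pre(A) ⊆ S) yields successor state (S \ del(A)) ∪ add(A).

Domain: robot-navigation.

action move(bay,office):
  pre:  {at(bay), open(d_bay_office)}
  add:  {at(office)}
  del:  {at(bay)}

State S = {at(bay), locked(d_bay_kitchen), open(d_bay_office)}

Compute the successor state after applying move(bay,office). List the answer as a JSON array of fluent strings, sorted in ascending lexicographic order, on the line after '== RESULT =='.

Progress:
  pre ⊆ S: {at(bay), open(d_bay_office)} ⊆ S  — applicable
  S \ del = {locked(d_bay_kitchen), open(d_bay_office)}
  ∪ add   = {at(office), locked(d_bay_kitchen), open(d_bay_office)}

== RESULT ==
["at(office)", "locked(d_bay_kitchen)", "open(d_bay_office)"]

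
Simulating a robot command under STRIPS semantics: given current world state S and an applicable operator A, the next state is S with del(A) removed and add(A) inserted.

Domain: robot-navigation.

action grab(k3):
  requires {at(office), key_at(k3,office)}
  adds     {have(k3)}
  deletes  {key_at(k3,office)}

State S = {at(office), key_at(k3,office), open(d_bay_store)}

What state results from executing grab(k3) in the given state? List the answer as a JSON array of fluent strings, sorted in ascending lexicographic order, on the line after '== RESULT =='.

Compute (S \ del) ∪ add:
  pre ⊆ S: {at(office), key_at(k3,office)} ⊆ S  — applicable
  S \ del = {at(office), open(d_bay_store)}
  ∪ add   = {at(office), have(k3), open(d_bay_store)}

== RESULT ==
["at(office)", "have(k3)", "open(d_bay_store)"]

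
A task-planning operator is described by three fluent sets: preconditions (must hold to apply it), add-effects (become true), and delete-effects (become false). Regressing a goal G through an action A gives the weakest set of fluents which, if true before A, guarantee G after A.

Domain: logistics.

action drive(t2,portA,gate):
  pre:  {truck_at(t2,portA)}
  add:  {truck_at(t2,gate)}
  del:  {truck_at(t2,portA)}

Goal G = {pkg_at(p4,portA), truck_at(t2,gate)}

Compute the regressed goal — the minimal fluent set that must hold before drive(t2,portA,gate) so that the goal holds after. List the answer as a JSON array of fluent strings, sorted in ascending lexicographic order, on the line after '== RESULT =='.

Regress:
  G ∩ del = {}  (empty — regression defined)
  G \ add = {pkg_at(p4,portA), truck_at(t2,gate)} \ {truck_at(t2,gate)} = {pkg_at(p4,portA)}
  ∪ pre   = {pkg_at(p4,portA)} ∪ {truck_at(t2,portA)}
          = {pkg_at(p4,portA), truck_at(t2,portA)}

== RESULT ==
["pkg_at(p4,portA)", "truck_at(t2,portA)"]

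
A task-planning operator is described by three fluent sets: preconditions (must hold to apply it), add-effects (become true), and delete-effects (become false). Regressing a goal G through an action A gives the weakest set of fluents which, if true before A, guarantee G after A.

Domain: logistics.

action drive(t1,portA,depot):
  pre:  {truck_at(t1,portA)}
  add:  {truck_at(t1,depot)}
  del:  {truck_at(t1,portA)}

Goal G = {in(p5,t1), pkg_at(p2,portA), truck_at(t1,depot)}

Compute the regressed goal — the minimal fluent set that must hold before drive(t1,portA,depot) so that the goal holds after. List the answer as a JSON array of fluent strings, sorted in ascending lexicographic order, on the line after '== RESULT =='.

Compute (G \ add) ∪ pre:
  G ∩ del = {}  (empty — regression defined)
  G \ add = {in(p5,t1), pkg_at(p2,portA), truck_at(t1,depot)} \ {truck_at(t1,depot)} = {in(p5,t1), pkg_at(p2,portA)}
  ∪ pre   = {in(p5,t1), pkg_at(p2,portA)} ∪ {truck_at(t1,portA)}
          = {in(p5,t1), pkg_at(p2,portA), truck_at(t1,portA)}

== RESULT ==
["in(p5,t1)", "pkg_at(p2,portA)", "truck_at(t1,portA)"]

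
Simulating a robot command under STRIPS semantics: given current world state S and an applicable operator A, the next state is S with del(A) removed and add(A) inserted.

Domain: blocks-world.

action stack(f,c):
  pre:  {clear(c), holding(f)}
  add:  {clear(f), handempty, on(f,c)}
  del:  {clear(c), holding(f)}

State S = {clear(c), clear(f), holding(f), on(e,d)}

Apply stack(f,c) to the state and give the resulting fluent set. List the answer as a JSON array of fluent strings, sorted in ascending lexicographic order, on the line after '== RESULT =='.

Progress:
  pre ⊆ S: {clear(c), holding(f)} ⊆ S  — applicable
  S \ del = {clear(f), on(e,d)}
  ∪ add   = {clear(f), handempty, on(e,d), on(f,c)}

== RESULT ==
["clear(f)", "handempty", "on(e,d)", "on(f,c)"]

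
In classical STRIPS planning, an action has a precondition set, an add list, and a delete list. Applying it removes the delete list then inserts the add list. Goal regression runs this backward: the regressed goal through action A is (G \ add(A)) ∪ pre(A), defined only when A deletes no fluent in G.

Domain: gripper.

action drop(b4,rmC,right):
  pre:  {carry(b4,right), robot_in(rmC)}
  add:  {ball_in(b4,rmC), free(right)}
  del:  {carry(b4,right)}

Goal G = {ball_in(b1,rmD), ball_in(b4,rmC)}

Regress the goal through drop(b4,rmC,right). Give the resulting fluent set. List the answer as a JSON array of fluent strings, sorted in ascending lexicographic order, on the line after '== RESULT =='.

Regress:
  G ∩ del = {}  (empty — regression defined)
  G \ add = {ball_in(b1,rmD), ball_in(b4,rmC)} \ {ball_in(b4,rmC), free(right)} = {ball_in(b1,rmD)}
  ∪ pre   = {ball_in(b1,rmD)} ∪ {carry(b4,right), robot_in(rmC)}
          = {ball_in(b1,rmD), carry(b4,right), robot_in(rmC)}

== RESULT ==
["ball_in(b1,rmD)", "carry(b4,right)", "robot_in(rmC)"]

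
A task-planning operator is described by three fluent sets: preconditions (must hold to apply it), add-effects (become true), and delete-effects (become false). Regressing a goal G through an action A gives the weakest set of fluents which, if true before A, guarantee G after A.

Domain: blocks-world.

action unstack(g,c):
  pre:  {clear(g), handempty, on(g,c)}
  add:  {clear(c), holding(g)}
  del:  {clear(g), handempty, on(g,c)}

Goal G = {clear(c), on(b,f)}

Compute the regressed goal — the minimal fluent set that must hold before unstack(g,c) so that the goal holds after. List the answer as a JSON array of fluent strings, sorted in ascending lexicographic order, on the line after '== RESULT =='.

Compute (G \ add) ∪ pre:
  G ∩ del = {}  (empty — regression defined)
  G \ add = {clear(c), on(b,f)} \ {clear(c), holding(g)} = {on(b,f)}
  ∪ pre   = {on(b,f)} ∪ {clear(g), handempty, on(g,c)}
          = {clear(g), handempty, on(b,f), on(g,c)}

== RESULT ==
["clear(g)", "handempty", "on(b,f)", "on(g,c)"]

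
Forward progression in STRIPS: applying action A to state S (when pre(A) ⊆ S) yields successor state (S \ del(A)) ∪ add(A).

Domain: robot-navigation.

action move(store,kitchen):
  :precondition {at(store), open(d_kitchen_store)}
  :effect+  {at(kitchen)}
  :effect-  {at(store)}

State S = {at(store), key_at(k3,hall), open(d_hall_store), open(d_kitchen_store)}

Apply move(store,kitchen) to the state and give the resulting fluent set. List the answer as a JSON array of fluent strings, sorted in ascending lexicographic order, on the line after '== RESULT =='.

Compute (S \ del) ∪ add:
  pre ⊆ S: {at(store), open(d_kitchen_store)} ⊆ S  — applicable
  S \ del = {key_at(k3,hall), open(d_hall_store), open(d_kitchen_store)}
  ∪ add   = {at(kitchen), key_at(k3,hall), open(d_hall_store), open(d_kitchen_store)}

== RESULT ==
["at(kitchen)", "key_at(k3,hall)", "open(d_hall_store)", "open(d_kitchen_store)"]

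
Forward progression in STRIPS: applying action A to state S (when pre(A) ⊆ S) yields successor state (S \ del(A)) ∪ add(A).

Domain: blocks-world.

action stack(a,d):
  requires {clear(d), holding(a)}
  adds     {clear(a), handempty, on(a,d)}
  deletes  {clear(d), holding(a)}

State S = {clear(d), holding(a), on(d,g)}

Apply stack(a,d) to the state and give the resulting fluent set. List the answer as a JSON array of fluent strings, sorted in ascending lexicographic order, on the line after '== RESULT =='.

Progress:
  pre ⊆ S: {clear(d), holding(a)} ⊆ S  — applicable
  S \ del = {on(d,g)}
  ∪ add   = {clear(a), handempty, on(a,d), on(d,g)}

== RESULT ==
["clear(a)", "handempty", "on(a,d)", "on(d,g)"]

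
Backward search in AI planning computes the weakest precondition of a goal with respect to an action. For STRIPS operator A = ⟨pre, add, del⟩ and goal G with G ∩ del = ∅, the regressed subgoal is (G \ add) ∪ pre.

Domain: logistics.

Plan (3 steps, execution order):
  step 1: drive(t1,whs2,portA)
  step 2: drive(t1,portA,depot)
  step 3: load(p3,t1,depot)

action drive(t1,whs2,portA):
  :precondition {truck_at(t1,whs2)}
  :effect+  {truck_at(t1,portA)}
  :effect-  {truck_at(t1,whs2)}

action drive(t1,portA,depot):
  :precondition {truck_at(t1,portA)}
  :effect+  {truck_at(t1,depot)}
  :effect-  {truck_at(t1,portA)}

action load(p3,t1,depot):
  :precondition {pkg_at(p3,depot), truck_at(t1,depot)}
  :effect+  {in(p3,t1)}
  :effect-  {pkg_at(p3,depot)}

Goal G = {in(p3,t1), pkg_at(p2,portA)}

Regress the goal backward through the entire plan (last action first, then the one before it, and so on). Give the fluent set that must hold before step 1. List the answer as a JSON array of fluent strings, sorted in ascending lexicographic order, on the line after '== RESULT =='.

Regress step by step:
  through step 3 (load(p3,t1,depot)): drop {in(p3,t1)}, keep {pkg_at(p2,portA)}, require {pkg_at(p3,depot), truck_at(t1,depot)}
    → {pkg_at(p2,portA), pkg_at(p3,depot), truck_at(t1,depot)}
  through step 2 (drive(t1,portA,depot)): drop {truck_at(t1,depot)}, keep {pkg_at(p2,portA), pkg_at(p3,depot)}, require {truck_at(t1,portA)}
    → {pkg_at(p2,portA), pkg_at(p3,depot), truck_at(t1,portA)}
  through step 1 (drive(t1,whs2,portA)): drop {truck_at(t1,portA)}, keep {pkg_at(p2,portA), pkg_at(p3,depot)}, require {truck_at(t1,whs2)}
    → {pkg_at(p2,portA), pkg_at(p3,depot), truck_at(t1,whs2)}

== RESULT ==
["pkg_at(p2,portA)", "pkg_at(p3,depot)", "truck_at(t1,whs2)"]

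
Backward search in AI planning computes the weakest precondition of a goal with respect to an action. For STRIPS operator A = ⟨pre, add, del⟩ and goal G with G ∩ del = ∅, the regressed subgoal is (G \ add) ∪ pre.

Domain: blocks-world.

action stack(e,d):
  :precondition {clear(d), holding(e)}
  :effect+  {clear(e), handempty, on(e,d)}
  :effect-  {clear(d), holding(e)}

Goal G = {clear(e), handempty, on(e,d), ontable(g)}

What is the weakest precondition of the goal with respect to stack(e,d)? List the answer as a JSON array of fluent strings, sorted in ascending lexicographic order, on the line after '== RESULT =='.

Regress:
  G ∩ del = {}  (empty — regression defined)
  G \ add = {clear(e), handempty, on(e,d), ontable(g)} \ {clear(e), handempty, on(e,d)} = {ontable(g)}
  ∪ pre   = {ontable(g)} ∪ {clear(d), holding(e)}
          = {clear(d), holding(e), ontable(g)}

== RESULT ==
["clear(d)", "holding(e)", "ontable(g)"]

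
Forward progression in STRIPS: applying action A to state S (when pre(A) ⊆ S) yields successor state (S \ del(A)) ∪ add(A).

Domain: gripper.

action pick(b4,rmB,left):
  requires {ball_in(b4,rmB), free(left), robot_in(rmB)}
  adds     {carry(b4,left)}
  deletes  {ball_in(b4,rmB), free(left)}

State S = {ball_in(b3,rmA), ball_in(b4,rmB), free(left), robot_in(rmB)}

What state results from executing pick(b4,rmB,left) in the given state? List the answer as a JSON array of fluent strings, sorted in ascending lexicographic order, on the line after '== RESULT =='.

Progress:
  pre ⊆ S: {ball_in(b4,rmB), free(left), robot_in(rmB)} ⊆ S  — applicable
  S \ del = {ball_in(b3,rmA), robot_in(rmB)}
  ∪ add   = {ball_in(b3,rmA), carry(b4,left), robot_in(rmB)}

== RESULT ==
["ball_in(b3,rmA)", "carry(b4,left)", "robot_in(rmB)"]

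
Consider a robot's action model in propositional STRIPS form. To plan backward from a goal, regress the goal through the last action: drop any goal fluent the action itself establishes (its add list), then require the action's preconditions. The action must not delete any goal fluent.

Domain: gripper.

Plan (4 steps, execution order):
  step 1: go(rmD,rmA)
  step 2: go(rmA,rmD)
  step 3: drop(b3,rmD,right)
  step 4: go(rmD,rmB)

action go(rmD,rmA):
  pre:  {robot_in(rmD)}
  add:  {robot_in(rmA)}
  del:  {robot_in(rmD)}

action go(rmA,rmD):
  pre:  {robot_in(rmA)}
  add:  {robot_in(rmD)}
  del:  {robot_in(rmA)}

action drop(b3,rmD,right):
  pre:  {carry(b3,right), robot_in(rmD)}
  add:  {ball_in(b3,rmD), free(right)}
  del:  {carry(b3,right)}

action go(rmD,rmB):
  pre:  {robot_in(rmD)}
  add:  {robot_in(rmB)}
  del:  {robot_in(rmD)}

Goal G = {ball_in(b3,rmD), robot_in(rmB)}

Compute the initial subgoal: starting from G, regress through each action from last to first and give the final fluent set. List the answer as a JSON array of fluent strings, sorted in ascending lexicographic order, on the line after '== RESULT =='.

Regress step by step:
  through step 4 (go(rmD,rmB)): drop {robot_in(rmB)}, keep {ball_in(b3,rmD)}, require {robot_in(rmD)}
    → {ball_in(b3,rmD), robot_in(rmD)}
  through step 3 (drop(b3,rmD,right)): drop {ball_in(b3,rmD)}, keep {robot_in(rmD)}, require {carry(b3,right), robot_in(rmD)}
    → {carry(b3,right), robot_in(rmD)}
  through step 2 (go(rmA,rmD)): drop {robot_in(rmD)}, keep {carry(b3,right)}, require {robot_in(rmA)}
    → {carry(b3,right), robot_in(rmA)}
  through step 1 (go(rmD,rmA)): drop {robot_in(rmA)}, keep {carry(b3,right)}, require {robot_in(rmD)}
    → {carry(b3,right), robot_in(rmD)}

== RESULT ==
["carry(b3,right)", "robot_in(rmD)"]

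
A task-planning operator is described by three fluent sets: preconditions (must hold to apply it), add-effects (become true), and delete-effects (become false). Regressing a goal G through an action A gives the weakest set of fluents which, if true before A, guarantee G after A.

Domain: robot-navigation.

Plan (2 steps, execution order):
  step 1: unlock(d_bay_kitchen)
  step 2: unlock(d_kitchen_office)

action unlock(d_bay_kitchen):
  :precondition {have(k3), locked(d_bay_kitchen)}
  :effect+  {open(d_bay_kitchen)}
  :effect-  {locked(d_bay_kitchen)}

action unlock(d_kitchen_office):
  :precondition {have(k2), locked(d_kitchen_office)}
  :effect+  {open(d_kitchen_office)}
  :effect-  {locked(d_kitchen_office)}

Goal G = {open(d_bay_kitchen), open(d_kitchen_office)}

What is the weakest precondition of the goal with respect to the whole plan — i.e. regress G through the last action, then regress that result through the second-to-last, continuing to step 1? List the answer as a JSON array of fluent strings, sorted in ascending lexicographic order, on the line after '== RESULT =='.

Work backward from the goal:
  through step 2 (unlock(d_kitchen_office)): drop {open(d_kitchen_office)}, keep {open(d_bay_kitchen)}, require {have(k2), locked(d_kitchen_office)}
    → {have(k2), locked(d_kitchen_office), open(d_bay_kitchen)}
  through step 1 (unlock(d_bay_kitchen)): drop {open(d_bay_kitchen)}, keep {have(k2), locked(d_kitchen_office)}, require {have(k3), locked(d_bay_kitchen)}
    → {have(k2), have(k3), locked(d_bay_kitchen), locked(d_kitchen_office)}

== RESULT ==
["have(k2)", "have(k3)", "locked(d_bay_kitchen)", "locked(d_kitchen_office)"]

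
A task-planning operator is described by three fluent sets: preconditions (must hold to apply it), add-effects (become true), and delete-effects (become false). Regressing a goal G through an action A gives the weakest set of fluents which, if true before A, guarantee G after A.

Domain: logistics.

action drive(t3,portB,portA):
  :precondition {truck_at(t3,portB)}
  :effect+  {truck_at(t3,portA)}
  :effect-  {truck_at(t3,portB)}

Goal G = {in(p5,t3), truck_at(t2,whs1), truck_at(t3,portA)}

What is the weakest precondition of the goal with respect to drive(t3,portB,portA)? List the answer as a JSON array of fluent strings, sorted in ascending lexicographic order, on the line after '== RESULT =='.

Compute (G \ add) ∪ pre:
  G ∩ del = {}  (empty — regression defined)
  G \ add = {in(p5,t3), truck_at(t2,whs1), truck_at(t3,portA)} \ {truck_at(t3,portA)} = {in(p5,t3), truck_at(t2,whs1)}
  ∪ pre   = {in(p5,t3), truck_at(t2,whs1)} ∪ {truck_at(t3,portB)}
          = {in(p5,t3), truck_at(t2,whs1), truck_at(t3,portB)}

== RESULT ==
["in(p5,t3)", "truck_at(t2,whs1)", "truck_at(t3,portB)"]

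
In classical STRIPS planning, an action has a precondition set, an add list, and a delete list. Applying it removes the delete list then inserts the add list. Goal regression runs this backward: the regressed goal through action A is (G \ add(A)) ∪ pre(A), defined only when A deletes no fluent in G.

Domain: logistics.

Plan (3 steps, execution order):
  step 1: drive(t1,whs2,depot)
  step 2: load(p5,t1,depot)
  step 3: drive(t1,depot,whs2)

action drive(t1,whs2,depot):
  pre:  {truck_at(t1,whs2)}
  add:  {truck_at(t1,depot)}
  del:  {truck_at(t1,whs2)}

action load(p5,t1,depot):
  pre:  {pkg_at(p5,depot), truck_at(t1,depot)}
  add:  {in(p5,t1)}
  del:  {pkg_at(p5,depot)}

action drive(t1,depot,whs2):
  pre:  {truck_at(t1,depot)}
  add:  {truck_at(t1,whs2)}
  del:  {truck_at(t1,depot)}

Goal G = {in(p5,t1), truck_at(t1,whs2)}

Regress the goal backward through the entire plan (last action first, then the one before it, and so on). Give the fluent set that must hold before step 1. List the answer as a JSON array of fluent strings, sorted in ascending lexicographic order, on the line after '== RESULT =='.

Work backward from the goal:
  through step 3 (drive(t1,depot,whs2)): drop {truck_at(t1,whs2)}, keep {in(p5,t1)}, require {truck_at(t1,depot)}
    → {in(p5,t1), truck_at(t1,depot)}
  through step 2 (load(p5,t1,depot)): drop {in(p5,t1)}, keep {truck_at(t1,depot)}, require {pkg_at(p5,depot), truck_at(t1,depot)}
    → {pkg_at(p5,depot), truck_at(t1,depot)}
  through step 1 (drive(t1,whs2,depot)): drop {truck_at(t1,depot)}, keep {pkg_at(p5,depot)}, require {truck_at(t1,whs2)}
    → {pkg_at(p5,depot), truck_at(t1,whs2)}

== RESULT ==
["pkg_at(p5,depot)", "truck_at(t1,whs2)"]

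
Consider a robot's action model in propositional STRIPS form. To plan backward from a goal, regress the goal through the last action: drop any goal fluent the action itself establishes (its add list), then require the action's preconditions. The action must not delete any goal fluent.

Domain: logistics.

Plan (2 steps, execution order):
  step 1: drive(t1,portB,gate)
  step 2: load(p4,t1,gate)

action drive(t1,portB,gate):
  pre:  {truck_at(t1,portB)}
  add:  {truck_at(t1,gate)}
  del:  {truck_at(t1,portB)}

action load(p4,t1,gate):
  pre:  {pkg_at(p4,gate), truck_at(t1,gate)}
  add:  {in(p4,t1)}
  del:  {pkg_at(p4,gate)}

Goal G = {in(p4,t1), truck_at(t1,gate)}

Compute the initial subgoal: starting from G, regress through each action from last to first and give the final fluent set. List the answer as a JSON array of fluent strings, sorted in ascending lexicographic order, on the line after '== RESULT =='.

Work backward from the goal:
  through step 2 (load(p4,t1,gate)): drop {in(p4,t1)}, keep {truck_at(t1,gate)}, require {pkg_at(p4,gate), truck_at(t1,gate)}
    → {pkg_at(p4,gate), truck_at(t1,gate)}
  through step 1 (drive(t1,portB,gate)): drop {truck_at(t1,gate)}, keep {pkg_at(p4,gate)}, require {truck_at(t1,portB)}
    → {pkg_at(p4,gate), truck_at(t1,portB)}

== RESULT ==
["pkg_at(p4,gate)", "truck_at(t1,portB)"]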